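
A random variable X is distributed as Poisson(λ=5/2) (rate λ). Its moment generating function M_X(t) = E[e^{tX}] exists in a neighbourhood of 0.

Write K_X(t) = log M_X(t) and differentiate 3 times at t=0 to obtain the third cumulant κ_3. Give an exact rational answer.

κ_3 = K′′′(0) = 5/2

M_X(t) = e^(5*e^(t)/2 - 5/2)
K_X(t) = log M_X(t) = 5*e^(t)/2 - 5/2
K′(t) = 5*e^(t)/2
K′′(t) = 5*e^(t)/2
K′′′(t) = 5*e^(t)/2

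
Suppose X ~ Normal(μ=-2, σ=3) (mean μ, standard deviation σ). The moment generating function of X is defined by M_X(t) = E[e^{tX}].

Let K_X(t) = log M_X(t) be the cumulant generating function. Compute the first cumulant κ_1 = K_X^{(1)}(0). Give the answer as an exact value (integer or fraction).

κ_1 = K′(0) = -2

M_X(t) = e^(9*t^2/2 - 2*t)
K_X(t) = log M_X(t) = 9*t^2/2 - 2*t
K′(t) = 9*t - 2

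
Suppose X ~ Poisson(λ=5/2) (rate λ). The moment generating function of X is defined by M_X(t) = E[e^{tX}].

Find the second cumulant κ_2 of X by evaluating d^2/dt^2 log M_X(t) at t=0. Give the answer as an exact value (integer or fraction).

M_X(t) = e^(5*e^(t)/2 - 5/2)
K_X(t) = log M_X(t) = 5*e^(t)/2 - 5/2
K^(2)(t) = 5*e^(t)/2

κ_2 = K^(2)(0) = 5/2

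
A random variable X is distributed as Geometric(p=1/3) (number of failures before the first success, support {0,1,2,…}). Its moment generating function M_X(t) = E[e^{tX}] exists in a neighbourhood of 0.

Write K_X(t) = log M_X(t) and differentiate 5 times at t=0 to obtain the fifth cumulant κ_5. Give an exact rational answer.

M_X(t) = 1/(3*(1 - 2*e^(t)/3))
K_X(t) = log M_X(t) = -log(1 - 2*e^(t)/3) - log(3)
D^5[K](t) = (-48*e^(4*t) - 792*e^(3*t) - 1188*e^(2*t) - 162*e^(t))/(32*e^(5*t) - 240*e^(4*t) + 720*e^(3*t) - 1080*e^(2*t) + 810*e^(t) - 243)

κ_5 = D^5[K](0) = 2190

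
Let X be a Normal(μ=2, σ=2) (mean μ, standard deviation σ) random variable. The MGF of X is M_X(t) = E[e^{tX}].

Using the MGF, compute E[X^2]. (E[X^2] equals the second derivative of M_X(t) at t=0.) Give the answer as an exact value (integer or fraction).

M_X(t) = e^(2*t^2 + 2*t)
M^(2)(t) = 16*t^2*e^(2*t)*e^(2*t^2) + 16*t*e^(2*t)*e^(2*t^2) + 8*e^(2*t)*e^(2*t^2)

E[X^2] = M^(2)(0) = 8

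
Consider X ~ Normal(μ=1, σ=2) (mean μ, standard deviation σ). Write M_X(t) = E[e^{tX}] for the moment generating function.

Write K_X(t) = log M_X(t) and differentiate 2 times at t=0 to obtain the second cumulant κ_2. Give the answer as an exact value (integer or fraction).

κ_2 = K^(2)(0) = 4

M_X(t) = e^(2*t^2 + t)
K_X(t) = log M_X(t) = 2*t^2 + t
K^(2)(t) = 4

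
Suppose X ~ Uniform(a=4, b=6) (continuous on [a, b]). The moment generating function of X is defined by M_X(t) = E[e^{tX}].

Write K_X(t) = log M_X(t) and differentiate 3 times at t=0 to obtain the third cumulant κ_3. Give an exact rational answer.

κ_3 = d^3K/dt^3 |_{t=0} = 0

M_X(t) = (e^(6*t) - e^(4*t))/(2*t)
K_X(t) = log M_X(t) = -log(t) + log(e^(6*t) - e^(4*t)) - log(2)
dK/dt = (6*t*e^(2*t) - 4*t - e^(2*t) + 1)/(t*e^(2*t) - t)
d^2K/dt^2 = (-4*t^2*e^(2*t) + e^(4*t) - 2*e^(2*t) + 1)/(t^2*e^(4*t) - 2*t^2*e^(2*t) + t^2)
d^3K/dt^3 = (8*t^3*e^(4*t) + 8*t^3*e^(2*t) - 2*e^(6*t) + 6*e^(4*t) - 6*e^(2*t) + 2)/(t^3*e^(6*t) - 3*t^3*e^(4*t) + 3*t^3*e^(2*t) - t^3)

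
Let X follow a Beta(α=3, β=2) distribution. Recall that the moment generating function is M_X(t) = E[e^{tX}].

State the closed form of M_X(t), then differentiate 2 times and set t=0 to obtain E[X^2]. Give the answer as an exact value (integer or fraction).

E[X^2] = D^2[M](0) = 2/5

M_X(t) = ₁F₁(3; 5; t)
D^2[M](t) = 2*₁F₁(5; 7; t)/5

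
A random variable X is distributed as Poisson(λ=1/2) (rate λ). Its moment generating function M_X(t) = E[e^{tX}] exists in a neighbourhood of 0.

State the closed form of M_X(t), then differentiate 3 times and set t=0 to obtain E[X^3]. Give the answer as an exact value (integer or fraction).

E[X^3] = d^3M/dt^3 |_{t=0} = 11/8

M_X(t) = e^(e^(t)/2 - 1/2)
dM/dt = e^(-1/2)*e^(t)*e^(e^(t)/2)/2
d^2M/dt^2 = (e^(2*t)*e^(e^(t)/2) + 2*e^(t)*e^(e^(t)/2))*e^(-1/2)/4
d^3M/dt^3 = (e^(3*t)*e^(e^(t)/2) + 6*e^(2*t)*e^(e^(t)/2) + 4*e^(t)*e^(e^(t)/2))*e^(-1/2)/8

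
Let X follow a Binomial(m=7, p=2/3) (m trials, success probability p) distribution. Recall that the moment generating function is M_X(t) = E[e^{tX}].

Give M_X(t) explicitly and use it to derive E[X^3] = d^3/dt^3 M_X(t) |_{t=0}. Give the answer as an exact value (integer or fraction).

E[X^3] = d^3M/dt^3 |_{t=0} = 1106/9

M_X(t) = (2*e^(t)/3 + 1/3)^7
dM/dt = 896*e^(7*t)/2187 + 896*e^(6*t)/729 + 1120*e^(5*t)/729 + 2240*e^(4*t)/2187 + 280*e^(3*t)/729 + 56*e^(2*t)/729 + 14*e^(t)/2187
d^2M/dt^2 = 6272*e^(7*t)/2187 + 1792*e^(6*t)/243 + 5600*e^(5*t)/729 + 8960*e^(4*t)/2187 + 280*e^(3*t)/243 + 112*e^(2*t)/729 + 14*e^(t)/2187
d^3M/dt^3 = 43904*e^(7*t)/2187 + 3584*e^(6*t)/81 + 28000*e^(5*t)/729 + 35840*e^(4*t)/2187 + 280*e^(3*t)/81 + 224*e^(2*t)/729 + 14*e^(t)/2187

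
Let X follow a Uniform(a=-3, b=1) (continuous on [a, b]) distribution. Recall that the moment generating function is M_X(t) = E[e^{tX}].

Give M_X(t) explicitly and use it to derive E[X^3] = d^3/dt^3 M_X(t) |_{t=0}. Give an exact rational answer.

M_X(t) = (e^(t) - e^(-3*t))/(4*t)
dM/dt = (t*e^(4*t) + 3*t - e^(4*t) + 1)*e^(-3*t)/(4*t^2)
d^2M/dt^2 = (t^2*e^(4*t) - 9*t^2 - 2*t*e^(4*t) - 6*t + 2*e^(4*t) - 2)*e^(-3*t)/(4*t^3)
d^3M/dt^3 = (t^3*e^(4*t) + 27*t^3 - 3*t^2*e^(4*t) + 27*t^2 + 6*t*e^(4*t) + 18*t - 6*e^(4*t) + 6)*e^(-3*t)/(4*t^4)

E[X^3] = d^3M/dt^3 |_{t=0} = -5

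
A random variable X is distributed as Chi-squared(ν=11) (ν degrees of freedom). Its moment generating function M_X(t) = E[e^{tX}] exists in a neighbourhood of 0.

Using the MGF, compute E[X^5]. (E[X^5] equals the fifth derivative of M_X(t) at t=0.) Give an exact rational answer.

E[X^5] = D^5[M](0) = 692835

M_X(t) = (1 - 2*t)^(-11/2)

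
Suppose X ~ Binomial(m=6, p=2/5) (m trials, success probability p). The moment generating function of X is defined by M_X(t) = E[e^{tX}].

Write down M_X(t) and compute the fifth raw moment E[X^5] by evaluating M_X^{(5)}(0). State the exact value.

M_X(t) = (2*e^(t)/5 + 3/5)^6
dM/dt = 384*e^(6*t)/15625 + 576*e^(5*t)/3125 + 1728*e^(4*t)/3125 + 2592*e^(3*t)/3125 + 1944*e^(2*t)/3125 + 2916*e^(t)/15625
d^2M/dt^2 = 2304*e^(6*t)/15625 + 576*e^(5*t)/625 + 6912*e^(4*t)/3125 + 7776*e^(3*t)/3125 + 3888*e^(2*t)/3125 + 2916*e^(t)/15625
d^3M/dt^3 = 13824*e^(6*t)/15625 + 576*e^(5*t)/125 + 27648*e^(4*t)/3125 + 23328*e^(3*t)/3125 + 7776*e^(2*t)/3125 + 2916*e^(t)/15625
d^4M/dt^4 = 82944*e^(6*t)/15625 + 576*e^(5*t)/25 + 110592*e^(4*t)/3125 + 69984*e^(3*t)/3125 + 15552*e^(2*t)/3125 + 2916*e^(t)/15625
d^5M/dt^5 = 497664*e^(6*t)/15625 + 576*e^(5*t)/5 + 442368*e^(4*t)/3125 + 209952*e^(3*t)/3125 + 31104*e^(2*t)/3125 + 2916*e^(t)/15625

E[X^5] = d^5M/dt^5 |_{t=0} = 228708/625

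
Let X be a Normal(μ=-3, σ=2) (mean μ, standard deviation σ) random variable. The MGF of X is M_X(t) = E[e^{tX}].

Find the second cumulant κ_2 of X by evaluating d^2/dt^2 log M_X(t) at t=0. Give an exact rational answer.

M_X(t) = e^(2*t^2 - 3*t)
K_X(t) = log M_X(t) = 2*t^2 - 3*t
dK/dt = 4*t - 3
d^2K/dt^2 = 4

κ_2 = d^2K/dt^2 |_{t=0} = 4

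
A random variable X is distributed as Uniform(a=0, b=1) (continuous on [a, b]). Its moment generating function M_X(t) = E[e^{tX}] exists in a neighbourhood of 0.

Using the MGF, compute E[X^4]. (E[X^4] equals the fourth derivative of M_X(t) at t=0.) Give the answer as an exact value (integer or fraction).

M_X(t) = (e^(t) - 1)/t
dM/dt = (t*e^(t) - e^(t) + 1)/t^2
d^2M/dt^2 = (t^2*e^(t) - 2*t*e^(t) + 2*e^(t) - 2)/t^3
d^3M/dt^3 = (t^3*e^(t) - 3*t^2*e^(t) + 6*t*e^(t) - 6*e^(t) + 6)/t^4
d^4M/dt^4 = (t^4*e^(t) - 4*t^3*e^(t) + 12*t^2*e^(t) - 24*t*e^(t) + 24*e^(t) - 24)/t^5

E[X^4] = d^4M/dt^4 |_{t=0} = 1/5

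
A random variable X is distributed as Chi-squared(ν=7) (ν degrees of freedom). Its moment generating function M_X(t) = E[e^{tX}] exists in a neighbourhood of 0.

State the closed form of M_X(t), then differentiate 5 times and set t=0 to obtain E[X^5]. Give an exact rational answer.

M_X(t) = (1 - 2*t)^(-7/2)
dM/dt = 7/(16*t^4*√(1 - 2*t) - 32*t^3*√(1 - 2*t) + 24*t^2*√(1 - 2*t) - 8*t*√(1 - 2*t) + √(1 - 2*t))
d^2M/dt^2 = -63/(32*t^5*√(1 - 2*t) - 80*t^4*√(1 - 2*t) + 80*t^3*√(1 - 2*t) - 40*t^2*√(1 - 2*t) + 10*t*√(1 - 2*t) - √(1 - 2*t))
d^3M/dt^3 = 693/(64*t^6*√(1 - 2*t) - 192*t^5*√(1 - 2*t) + 240*t^4*√(1 - 2*t) - 160*t^3*√(1 - 2*t) + 60*t^2*√(1 - 2*t) - 12*t*√(1 - 2*t) + √(1 - 2*t))

E[X^5] = d^5M/dt^5 |_{t=0} = 135135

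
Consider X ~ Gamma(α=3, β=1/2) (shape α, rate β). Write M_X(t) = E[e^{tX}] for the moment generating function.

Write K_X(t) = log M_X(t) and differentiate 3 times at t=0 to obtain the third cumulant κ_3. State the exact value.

κ_3 = D^3[K](0) = 48

M_X(t) = 1/(8*(1/2 - t)^3)
K_X(t) = log M_X(t) = -3*log(1/2 - t) - 3*log(2)
D^3[K](t) = -48/(8*t^3 - 12*t^2 + 6*t - 1)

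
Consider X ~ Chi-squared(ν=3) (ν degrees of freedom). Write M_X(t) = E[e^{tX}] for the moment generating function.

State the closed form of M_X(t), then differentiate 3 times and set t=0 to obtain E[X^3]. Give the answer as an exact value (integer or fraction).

M_X(t) = (1 - 2*t)^(-3/2)
M^(3)(t) = 105/(16*t^4*√(1 - 2*t) - 32*t^3*√(1 - 2*t) + 24*t^2*√(1 - 2*t) - 8*t*√(1 - 2*t) + √(1 - 2*t))

E[X^3] = M^(3)(0) = 105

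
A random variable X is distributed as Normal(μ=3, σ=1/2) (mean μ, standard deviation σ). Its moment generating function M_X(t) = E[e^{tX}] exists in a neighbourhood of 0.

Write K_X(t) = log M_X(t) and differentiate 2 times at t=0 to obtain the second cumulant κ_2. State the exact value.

κ_2 = K′′(0) = 1/4

M_X(t) = e^(t^2/8 + 3*t)
K_X(t) = log M_X(t) = t^2/8 + 3*t
K′(t) = t/4 + 3
K′′(t) = 1/4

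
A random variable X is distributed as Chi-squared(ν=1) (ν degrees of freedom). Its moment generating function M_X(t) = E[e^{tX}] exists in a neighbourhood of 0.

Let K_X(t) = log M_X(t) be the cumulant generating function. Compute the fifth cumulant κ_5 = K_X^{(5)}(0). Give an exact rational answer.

κ_5 = K^(5)(0) = 384

M_X(t) = 1/√(1 - 2*t)
K_X(t) = log M_X(t) = -log(1 - 2*t)/2
K^(5)(t) = -384/(32*t^5 - 80*t^4 + 80*t^3 - 40*t^2 + 10*t - 1)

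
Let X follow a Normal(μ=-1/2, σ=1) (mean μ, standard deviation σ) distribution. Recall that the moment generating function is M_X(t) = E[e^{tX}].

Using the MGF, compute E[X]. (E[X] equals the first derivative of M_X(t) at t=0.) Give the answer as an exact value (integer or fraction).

M_X(t) = e^(t^2/2 - t/2)
M′(t) = t*e^(-t/2)*e^(t^2/2) - e^(-t/2)*e^(t^2/2)/2

E[X] = M′(0) = -1/2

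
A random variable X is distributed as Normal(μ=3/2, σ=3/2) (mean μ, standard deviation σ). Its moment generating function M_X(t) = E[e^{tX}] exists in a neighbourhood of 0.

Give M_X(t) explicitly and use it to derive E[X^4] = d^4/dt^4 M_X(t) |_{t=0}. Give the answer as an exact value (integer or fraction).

E[X^4] = D^4[M](0) = 405/8

M_X(t) = e^(9*t^2/8 + 3*t/2)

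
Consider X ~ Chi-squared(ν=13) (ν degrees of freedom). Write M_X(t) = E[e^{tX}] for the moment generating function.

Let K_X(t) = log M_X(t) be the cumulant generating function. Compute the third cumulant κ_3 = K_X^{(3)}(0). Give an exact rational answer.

M_X(t) = (1 - 2*t)^(-13/2)
K_X(t) = log M_X(t) = -13*log(1 - 2*t)/2
D^3[K](t) = -104/(8*t^3 - 12*t^2 + 6*t - 1)

κ_3 = D^3[K](0) = 104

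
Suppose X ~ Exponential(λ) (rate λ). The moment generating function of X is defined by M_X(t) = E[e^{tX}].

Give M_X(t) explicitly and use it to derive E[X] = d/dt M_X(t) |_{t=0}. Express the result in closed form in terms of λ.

E[X] = D[M](0) = 1/λ

M_X(t) = λ/(λ - t)
D[M](t) = λ/(λ^2 - 2*λ*t + t^2)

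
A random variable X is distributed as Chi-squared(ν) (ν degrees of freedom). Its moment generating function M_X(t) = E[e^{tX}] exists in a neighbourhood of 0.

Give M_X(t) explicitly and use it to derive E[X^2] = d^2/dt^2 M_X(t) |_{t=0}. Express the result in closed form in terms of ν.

E[X^2] = d^2M/dt^2 |_{t=0} = ν*(ν + 2)

M_X(t) = (1 - 2*t)^(-ν/2)
dM/dt = -ν/(2*t*(1 - 2*t)^(ν/2) - (1 - 2*t)^(ν/2))
d^2M/dt^2 = (ν^2 + 2*ν)/(4*t^2*(1 - 2*t)^(ν/2) - 4*t*(1 - 2*t)^(ν/2) + (1 - 2*t)^(ν/2))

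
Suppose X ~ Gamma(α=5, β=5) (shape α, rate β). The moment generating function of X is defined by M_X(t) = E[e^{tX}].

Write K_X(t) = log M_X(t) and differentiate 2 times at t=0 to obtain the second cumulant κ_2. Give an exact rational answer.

M_X(t) = 3125/(5 - t)^5
K_X(t) = log M_X(t) = -5*log(5 - t) + 5*log(5)
K^(2)(t) = 5/(t^2 - 10*t + 25)

κ_2 = K^(2)(0) = 1/5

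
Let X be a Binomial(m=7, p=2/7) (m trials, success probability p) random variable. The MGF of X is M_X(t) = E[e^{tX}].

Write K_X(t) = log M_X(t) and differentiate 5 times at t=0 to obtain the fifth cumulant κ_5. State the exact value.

κ_5 = K′′′′′(0) = -2130/2401

M_X(t) = (2*e^(t)/7 + 5/7)^7
K_X(t) = log M_X(t) = 7*log(2*e^(t)/7 + 5/7)
K′(t) = 14*e^(t)/(2*e^(t) + 5)
K′′(t) = 70*e^(t)/(4*e^(2*t) + 20*e^(t) + 25)
K′′′(t) = (-140*e^(2*t) + 350*e^(t))/(8*e^(3*t) + 60*e^(2*t) + 150*e^(t) + 125)
K′′′′(t) = (280*e^(3*t) - 2800*e^(2*t) + 1750*e^(t))/(16*e^(4*t) + 160*e^(3*t) + 600*e^(2*t) + 1000*e^(t) + 625)
K′′′′′(t) = (-560*e^(4*t) + 15400*e^(3*t) - 38500*e^(2*t) + 8750*e^(t))/(32*e^(5*t) + 400*e^(4*t) + 2000*e^(3*t) + 5000*e^(2*t) + 6250*e^(t) + 3125)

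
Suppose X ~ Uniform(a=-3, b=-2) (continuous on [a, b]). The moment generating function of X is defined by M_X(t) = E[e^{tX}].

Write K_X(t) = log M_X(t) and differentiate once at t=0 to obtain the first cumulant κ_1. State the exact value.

κ_1 = dK/dt |_{t=0} = -5/2

M_X(t) = (e^(-2*t) - e^(-3*t))/t
K_X(t) = log M_X(t) = -log(t) + log(e^(-2*t) - e^(-3*t))
dK/dt = (-2*t*e^(t) + 3*t - e^(t) + 1)/(t*e^(t) - t)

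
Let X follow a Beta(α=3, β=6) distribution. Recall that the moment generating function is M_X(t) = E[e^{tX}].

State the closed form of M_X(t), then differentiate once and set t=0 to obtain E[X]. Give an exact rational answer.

E[X] = M^(1)(0) = 1/3

M_X(t) = ₁F₁(3; 9; t)
M^(1)(t) = ₁F₁(4; 10; t)/3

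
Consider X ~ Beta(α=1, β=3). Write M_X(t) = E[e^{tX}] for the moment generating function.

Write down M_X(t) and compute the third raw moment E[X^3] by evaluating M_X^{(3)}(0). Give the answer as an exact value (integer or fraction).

E[X^3] = M^(3)(0) = 1/20

M_X(t) = ₁F₁(1; 4; t)
M^(3)(t) = ₁F₁(4; 7; t)/20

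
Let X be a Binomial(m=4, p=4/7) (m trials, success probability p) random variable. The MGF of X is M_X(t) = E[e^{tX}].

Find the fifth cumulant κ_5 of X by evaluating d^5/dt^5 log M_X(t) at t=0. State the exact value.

κ_5 = D^5[K](0) = 4560/16807

M_X(t) = (4*e^(t)/7 + 3/7)^4
K_X(t) = log M_X(t) = 4*log(4*e^(t)/7 + 3/7)
D^5[K](t) = (-3072*e^(4*t) + 25344*e^(3*t) - 19008*e^(2*t) + 1296*e^(t))/(1024*e^(5*t) + 3840*e^(4*t) + 5760*e^(3*t) + 4320*e^(2*t) + 1620*e^(t) + 243)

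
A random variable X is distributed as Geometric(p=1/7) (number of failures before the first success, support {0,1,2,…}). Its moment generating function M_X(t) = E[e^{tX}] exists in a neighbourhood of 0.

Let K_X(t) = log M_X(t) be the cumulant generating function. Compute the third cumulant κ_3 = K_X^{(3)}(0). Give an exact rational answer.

M_X(t) = 1/(7*(1 - 6*e^(t)/7))
K_X(t) = log M_X(t) = -log(1 - 6*e^(t)/7) - log(7)
K′(t) = -6*e^(t)/(6*e^(t) - 7)
K′′(t) = 42*e^(t)/(36*e^(2*t) - 84*e^(t) + 49)
K′′′(t) = (-252*e^(2*t) - 294*e^(t))/(216*e^(3*t) - 756*e^(2*t) + 882*e^(t) - 343)

κ_3 = K′′′(0) = 546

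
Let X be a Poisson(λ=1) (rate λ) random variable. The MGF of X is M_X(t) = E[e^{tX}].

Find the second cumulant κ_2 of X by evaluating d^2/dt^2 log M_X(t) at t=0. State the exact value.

κ_2 = K′′(0) = 1

M_X(t) = e^(e^(t) - 1)
K_X(t) = log M_X(t) = e^(t) - 1
K′(t) = e^(t)
K′′(t) = e^(t)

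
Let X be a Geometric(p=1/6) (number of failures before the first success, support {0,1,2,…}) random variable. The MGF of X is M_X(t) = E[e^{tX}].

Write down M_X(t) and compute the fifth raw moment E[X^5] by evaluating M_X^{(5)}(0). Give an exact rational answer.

M_X(t) = 1/(6*(1 - 5*e^(t)/6))

E[X^5] = D^5[M](0) = 544505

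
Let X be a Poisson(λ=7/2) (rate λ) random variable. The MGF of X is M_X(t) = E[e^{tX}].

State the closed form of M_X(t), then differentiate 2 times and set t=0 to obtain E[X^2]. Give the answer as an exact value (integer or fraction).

E[X^2] = M^(2)(0) = 63/4

M_X(t) = e^(7*e^(t)/2 - 7/2)
M^(2)(t) = (49*e^(2*t)*e^(7*e^(t)/2) + 14*e^(t)*e^(7*e^(t)/2))*e^(-7/2)/4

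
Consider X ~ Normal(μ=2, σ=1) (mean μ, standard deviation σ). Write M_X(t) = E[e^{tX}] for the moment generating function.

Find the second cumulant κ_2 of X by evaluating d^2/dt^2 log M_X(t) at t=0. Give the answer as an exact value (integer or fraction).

κ_2 = d^2K/dt^2 |_{t=0} = 1

M_X(t) = e^(t^2/2 + 2*t)
K_X(t) = log M_X(t) = t^2/2 + 2*t
dK/dt = t + 2
d^2K/dt^2 = 1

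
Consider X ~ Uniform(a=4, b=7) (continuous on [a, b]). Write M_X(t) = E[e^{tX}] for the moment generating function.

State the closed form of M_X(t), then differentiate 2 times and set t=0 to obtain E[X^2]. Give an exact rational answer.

M_X(t) = (e^(7*t) - e^(4*t))/(3*t)
D^2[M](t) = (49*t^2*e^(7*t) - 16*t^2*e^(4*t) - 14*t*e^(7*t) + 8*t*e^(4*t) + 2*e^(7*t) - 2*e^(4*t))/(3*t^3)

E[X^2] = D^2[M](0) = 31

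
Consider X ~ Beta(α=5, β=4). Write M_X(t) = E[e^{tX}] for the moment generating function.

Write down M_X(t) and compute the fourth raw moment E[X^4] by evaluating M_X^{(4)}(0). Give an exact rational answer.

M_X(t) = ₁F₁(5; 9; t)
M′(t) = 5*₁F₁(6; 10; t)/9
M′′(t) = ₁F₁(7; 11; t)/3
M′′′(t) = 7*₁F₁(8; 12; t)/33
M′′′′(t) = 14*₁F₁(9; 13; t)/99

E[X^4] = M′′′′(0) = 14/99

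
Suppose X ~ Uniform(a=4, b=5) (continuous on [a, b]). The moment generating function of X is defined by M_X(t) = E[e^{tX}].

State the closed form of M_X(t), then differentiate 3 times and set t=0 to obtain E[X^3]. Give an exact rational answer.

E[X^3] = D^3[M](0) = 369/4

M_X(t) = (e^(5*t) - e^(4*t))/t
D^3[M](t) = (125*t^3*e^(5*t) - 64*t^3*e^(4*t) - 75*t^2*e^(5*t) + 48*t^2*e^(4*t) + 30*t*e^(5*t) - 24*t*e^(4*t) - 6*e^(5*t) + 6*e^(4*t))/t^4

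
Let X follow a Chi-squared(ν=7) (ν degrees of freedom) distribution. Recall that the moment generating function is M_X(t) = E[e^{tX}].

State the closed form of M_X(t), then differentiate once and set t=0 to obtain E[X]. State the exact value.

E[X] = D[M](0) = 7

M_X(t) = (1 - 2*t)^(-7/2)
D[M](t) = 7/(16*t^4*√(1 - 2*t) - 32*t^3*√(1 - 2*t) + 24*t^2*√(1 - 2*t) - 8*t*√(1 - 2*t) + √(1 - 2*t))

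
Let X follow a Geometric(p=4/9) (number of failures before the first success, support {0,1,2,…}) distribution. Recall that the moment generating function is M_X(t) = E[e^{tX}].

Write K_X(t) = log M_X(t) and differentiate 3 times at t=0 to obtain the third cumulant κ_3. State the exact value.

M_X(t) = 4/(9*(1 - 5*e^(t)/9))
K_X(t) = log M_X(t) = -log(1 - 5*e^(t)/9) - 2*log(3) + 2*log(2)
K^(3)(t) = (-225*e^(2*t) - 405*e^(t))/(125*e^(3*t) - 675*e^(2*t) + 1215*e^(t) - 729)

κ_3 = K^(3)(0) = 315/32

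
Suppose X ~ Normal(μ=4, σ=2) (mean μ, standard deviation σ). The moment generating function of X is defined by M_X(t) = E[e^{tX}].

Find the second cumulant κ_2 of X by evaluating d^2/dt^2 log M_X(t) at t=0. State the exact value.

κ_2 = D^2[K](0) = 4

M_X(t) = e^(2*t^2 + 4*t)
K_X(t) = log M_X(t) = 2*t^2 + 4*t
D^2[K](t) = 4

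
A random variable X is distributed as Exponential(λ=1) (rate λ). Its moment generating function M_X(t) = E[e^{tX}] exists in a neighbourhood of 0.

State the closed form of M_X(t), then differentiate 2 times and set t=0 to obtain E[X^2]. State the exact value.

E[X^2] = d^2M/dt^2 |_{t=0} = 2

M_X(t) = 1/(1 - t)
dM/dt = 1/(t^2 - 2*t + 1)
d^2M/dt^2 = -2/(t^3 - 3*t^2 + 3*t - 1)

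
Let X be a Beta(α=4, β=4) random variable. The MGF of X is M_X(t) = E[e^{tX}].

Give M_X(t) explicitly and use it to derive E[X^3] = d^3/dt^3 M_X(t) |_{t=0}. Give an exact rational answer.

E[X^3] = d^3M/dt^3 |_{t=0} = 1/6

M_X(t) = ₁F₁(4; 8; t)
dM/dt = ₁F₁(5; 9; t)/2
d^2M/dt^2 = 5*₁F₁(6; 10; t)/18
d^3M/dt^3 = ₁F₁(7; 11; t)/6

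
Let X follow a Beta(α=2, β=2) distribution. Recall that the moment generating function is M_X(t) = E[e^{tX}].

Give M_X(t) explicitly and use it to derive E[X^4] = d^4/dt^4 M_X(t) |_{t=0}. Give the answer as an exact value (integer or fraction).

E[X^4] = d^4M/dt^4 |_{t=0} = 1/7

M_X(t) = ₁F₁(2; 4; t)
dM/dt = ₁F₁(3; 5; t)/2
d^2M/dt^2 = 3*₁F₁(4; 6; t)/10
d^3M/dt^3 = ₁F₁(5; 7; t)/5
d^4M/dt^4 = ₁F₁(6; 8; t)/7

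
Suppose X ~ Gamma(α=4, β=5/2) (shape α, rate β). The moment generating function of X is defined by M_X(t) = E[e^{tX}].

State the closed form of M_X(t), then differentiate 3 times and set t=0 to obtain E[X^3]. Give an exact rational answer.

M_X(t) = 625/(16*(5/2 - t)^4)
M′(t) = -5000/(32*t^5 - 400*t^4 + 2000*t^3 - 5000*t^2 + 6250*t - 3125)
M′′(t) = 50000/(64*t^6 - 960*t^5 + 6000*t^4 - 20000*t^3 + 37500*t^2 - 37500*t + 15625)
M′′′(t) = -600000/(128*t^7 - 2240*t^6 + 16800*t^5 - 70000*t^4 + 175000*t^3 - 262500*t^2 + 218750*t - 78125)

E[X^3] = M′′′(0) = 192/25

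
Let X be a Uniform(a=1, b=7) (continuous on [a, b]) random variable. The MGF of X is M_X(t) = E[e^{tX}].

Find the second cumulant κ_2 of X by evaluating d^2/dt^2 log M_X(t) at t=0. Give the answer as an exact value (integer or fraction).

M_X(t) = (e^(7*t) - e^(t))/(6*t)
K_X(t) = log M_X(t) = -log(t) + log(e^(7*t) - e^(t)) - log(6)
K′(t) = (7*t*e^(6*t) - t - e^(6*t) + 1)/(t*e^(6*t) - t)
K′′(t) = (-36*t^2*e^(6*t) + e^(12*t) - 2*e^(6*t) + 1)/(t^2*e^(12*t) - 2*t^2*e^(6*t) + t^2)

κ_2 = K′′(0) = 3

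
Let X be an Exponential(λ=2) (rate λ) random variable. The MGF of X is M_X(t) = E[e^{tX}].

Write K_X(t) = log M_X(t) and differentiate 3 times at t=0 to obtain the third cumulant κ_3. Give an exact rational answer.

κ_3 = K^(3)(0) = 1/4

M_X(t) = 2/(2 - t)
K_X(t) = log M_X(t) = -log(2 - t) + log(2)
K^(3)(t) = -2/(t^3 - 6*t^2 + 12*t - 8)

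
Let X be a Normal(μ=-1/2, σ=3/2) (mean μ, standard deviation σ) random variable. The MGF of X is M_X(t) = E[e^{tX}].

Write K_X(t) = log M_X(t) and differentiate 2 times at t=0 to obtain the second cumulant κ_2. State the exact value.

κ_2 = K′′(0) = 9/4

M_X(t) = e^(9*t^2/8 - t/2)
K_X(t) = log M_X(t) = 9*t^2/8 - t/2
K′(t) = 9*t/4 - 1/2
K′′(t) = 9/4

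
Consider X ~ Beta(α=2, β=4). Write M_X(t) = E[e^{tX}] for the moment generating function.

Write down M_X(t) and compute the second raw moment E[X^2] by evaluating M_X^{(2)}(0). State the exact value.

M_X(t) = ₁F₁(2; 6; t)
dM/dt = ₁F₁(3; 7; t)/3
d^2M/dt^2 = ₁F₁(4; 8; t)/7

E[X^2] = d^2M/dt^2 |_{t=0} = 1/7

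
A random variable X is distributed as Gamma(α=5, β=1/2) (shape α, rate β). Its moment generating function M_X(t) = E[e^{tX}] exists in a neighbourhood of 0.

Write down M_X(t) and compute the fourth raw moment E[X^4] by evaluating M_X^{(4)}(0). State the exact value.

E[X^4] = M′′′′(0) = 26880

M_X(t) = 1/(32*(1/2 - t)^5)
M′(t) = 10/(64*t^6 - 192*t^5 + 240*t^4 - 160*t^3 + 60*t^2 - 12*t + 1)
M′′(t) = -120/(128*t^7 - 448*t^6 + 672*t^5 - 560*t^4 + 280*t^3 - 84*t^2 + 14*t - 1)
M′′′(t) = 1680/(256*t^8 - 1024*t^7 + 1792*t^6 - 1792*t^5 + 1120*t^4 - 448*t^3 + 112*t^2 - 16*t + 1)
M′′′′(t) = -26880/(512*t^9 - 2304*t^8 + 4608*t^7 - 5376*t^6 + 4032*t^5 - 2016*t^4 + 672*t^3 - 144*t^2 + 18*t - 1)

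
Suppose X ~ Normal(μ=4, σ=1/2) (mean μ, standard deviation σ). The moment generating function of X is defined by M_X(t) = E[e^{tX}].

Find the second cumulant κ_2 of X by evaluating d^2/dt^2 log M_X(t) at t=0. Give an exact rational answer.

M_X(t) = e^(t^2/8 + 4*t)
K_X(t) = log M_X(t) = t^2/8 + 4*t
D^2[K](t) = 1/4

κ_2 = D^2[K](0) = 1/4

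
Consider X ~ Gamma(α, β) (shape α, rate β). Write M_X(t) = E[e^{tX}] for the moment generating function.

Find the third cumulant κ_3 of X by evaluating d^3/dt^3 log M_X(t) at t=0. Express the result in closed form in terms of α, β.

M_X(t) = (β/(β - t))^α
K_X(t) = log M_X(t) = α*(log(β) - log(β - t))
K^(3)(t) = -2*α/(-β^3 + 3*β^2*t - 3*β*t^2 + t^3)

κ_3 = K^(3)(0) = 2*α/β^3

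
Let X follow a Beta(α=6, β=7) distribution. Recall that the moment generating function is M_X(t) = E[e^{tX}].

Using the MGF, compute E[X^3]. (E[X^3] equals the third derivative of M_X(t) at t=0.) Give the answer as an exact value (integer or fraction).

E[X^3] = D^3[M](0) = 8/65

M_X(t) = ₁F₁(6; 13; t)
D^3[M](t) = 8*₁F₁(9; 16; t)/65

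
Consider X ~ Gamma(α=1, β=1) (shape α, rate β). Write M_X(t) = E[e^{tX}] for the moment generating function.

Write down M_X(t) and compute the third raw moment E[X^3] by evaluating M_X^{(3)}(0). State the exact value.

E[X^3] = M′′′(0) = 6

M_X(t) = 1/(1 - t)
M′(t) = 1/(t^2 - 2*t + 1)
M′′(t) = -2/(t^3 - 3*t^2 + 3*t - 1)
M′′′(t) = 6/(t^4 - 4*t^3 + 6*t^2 - 4*t + 1)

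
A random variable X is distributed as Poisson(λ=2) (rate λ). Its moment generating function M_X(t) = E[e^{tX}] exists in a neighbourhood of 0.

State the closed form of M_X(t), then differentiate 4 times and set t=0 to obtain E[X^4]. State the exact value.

E[X^4] = M′′′′(0) = 94

M_X(t) = e^(2*e^(t) - 2)
M′(t) = 2*e^(-2)*e^(t)*e^(2*e^(t))
M′′(t) = (4*e^(2*t)*e^(2*e^(t)) + 2*e^(t)*e^(2*e^(t)))*e^(-2)
M′′′(t) = (8*e^(3*t)*e^(2*e^(t)) + 12*e^(2*t)*e^(2*e^(t)) + 2*e^(t)*e^(2*e^(t)))*e^(-2)
M′′′′(t) = (16*e^(4*t)*e^(2*e^(t)) + 48*e^(3*t)*e^(2*e^(t)) + 28*e^(2*t)*e^(2*e^(t)) + 2*e^(t)*e^(2*e^(t)))*e^(-2)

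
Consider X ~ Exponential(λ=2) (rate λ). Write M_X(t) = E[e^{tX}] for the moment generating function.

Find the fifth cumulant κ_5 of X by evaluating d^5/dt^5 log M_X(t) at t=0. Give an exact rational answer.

κ_5 = K′′′′′(0) = 3/4

M_X(t) = 2/(2 - t)
K_X(t) = log M_X(t) = -log(2 - t) + log(2)
K′(t) = -1/(t - 2)
K′′(t) = 1/(t^2 - 4*t + 4)
K′′′(t) = -2/(t^3 - 6*t^2 + 12*t - 8)
K′′′′(t) = 6/(t^4 - 8*t^3 + 24*t^2 - 32*t + 16)
K′′′′′(t) = -24/(t^5 - 10*t^4 + 40*t^3 - 80*t^2 + 80*t - 32)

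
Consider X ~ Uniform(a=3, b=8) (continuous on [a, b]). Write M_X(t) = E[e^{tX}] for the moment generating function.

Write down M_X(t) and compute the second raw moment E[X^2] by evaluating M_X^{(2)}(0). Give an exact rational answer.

E[X^2] = M′′(0) = 97/3

M_X(t) = (e^(8*t) - e^(3*t))/(5*t)
M′(t) = (8*t*e^(8*t) - 3*t*e^(3*t) - e^(8*t) + e^(3*t))/(5*t^2)
M′′(t) = (64*t^2*e^(8*t) - 9*t^2*e^(3*t) - 16*t*e^(8*t) + 6*t*e^(3*t) + 2*e^(8*t) - 2*e^(3*t))/(5*t^3)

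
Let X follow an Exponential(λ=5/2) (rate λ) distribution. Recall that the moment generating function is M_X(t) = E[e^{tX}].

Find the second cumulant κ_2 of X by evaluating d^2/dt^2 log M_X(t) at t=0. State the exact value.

κ_2 = D^2[K](0) = 4/25

M_X(t) = 5/(2*(5/2 - t))
K_X(t) = log M_X(t) = -log(5/2 - t) - log(2) + log(5)
D^2[K](t) = 4/(4*t^2 - 20*t + 25)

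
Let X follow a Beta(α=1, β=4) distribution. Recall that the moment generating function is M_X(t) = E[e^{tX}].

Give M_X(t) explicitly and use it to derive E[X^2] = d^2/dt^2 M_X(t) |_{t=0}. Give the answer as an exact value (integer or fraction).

E[X^2] = M^(2)(0) = 1/15

M_X(t) = ₁F₁(1; 5; t)
M^(2)(t) = ₁F₁(3; 7; t)/15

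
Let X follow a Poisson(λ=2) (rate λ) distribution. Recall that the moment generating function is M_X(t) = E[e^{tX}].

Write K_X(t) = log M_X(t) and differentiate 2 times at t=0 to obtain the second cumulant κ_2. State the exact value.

M_X(t) = e^(2*e^(t) - 2)
K_X(t) = log M_X(t) = 2*e^(t) - 2
K′(t) = 2*e^(t)
K′′(t) = 2*e^(t)

κ_2 = K′′(0) = 2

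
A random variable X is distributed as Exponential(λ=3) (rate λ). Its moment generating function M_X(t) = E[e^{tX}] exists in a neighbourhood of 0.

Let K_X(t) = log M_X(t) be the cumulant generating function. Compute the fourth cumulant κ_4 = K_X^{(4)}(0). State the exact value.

κ_4 = d^4K/dt^4 |_{t=0} = 2/27

M_X(t) = 3/(3 - t)
K_X(t) = log M_X(t) = -log(3 - t) + log(3)
dK/dt = -1/(t - 3)
d^2K/dt^2 = 1/(t^2 - 6*t + 9)
d^3K/dt^3 = -2/(t^3 - 9*t^2 + 27*t - 27)
d^4K/dt^4 = 6/(t^4 - 12*t^3 + 54*t^2 - 108*t + 81)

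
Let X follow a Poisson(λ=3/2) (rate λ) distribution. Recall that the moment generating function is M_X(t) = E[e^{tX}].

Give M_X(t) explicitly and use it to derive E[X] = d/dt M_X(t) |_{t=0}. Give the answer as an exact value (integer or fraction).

M_X(t) = e^(3*e^(t)/2 - 3/2)
M^(1)(t) = 3*e^(-3/2)*e^(t)*e^(3*e^(t)/2)/2

E[X] = M^(1)(0) = 3/2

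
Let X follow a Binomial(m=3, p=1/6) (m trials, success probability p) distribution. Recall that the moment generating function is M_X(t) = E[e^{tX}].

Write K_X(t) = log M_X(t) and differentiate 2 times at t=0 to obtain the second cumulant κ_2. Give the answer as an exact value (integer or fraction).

κ_2 = D^2[K](0) = 5/12

M_X(t) = (e^(t)/6 + 5/6)^3
K_X(t) = log M_X(t) = 3*log(e^(t)/6 + 5/6)
D^2[K](t) = 15*e^(t)/(e^(2*t) + 10*e^(t) + 25)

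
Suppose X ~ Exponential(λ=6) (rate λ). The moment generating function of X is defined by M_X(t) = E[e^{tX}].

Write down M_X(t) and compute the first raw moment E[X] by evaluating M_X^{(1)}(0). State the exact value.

M_X(t) = 6/(6 - t)
M^(1)(t) = 6/(t^2 - 12*t + 36)

E[X] = M^(1)(0) = 1/6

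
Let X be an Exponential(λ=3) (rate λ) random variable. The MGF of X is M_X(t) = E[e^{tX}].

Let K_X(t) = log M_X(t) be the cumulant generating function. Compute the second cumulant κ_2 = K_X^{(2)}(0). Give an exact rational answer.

M_X(t) = 3/(3 - t)
K_X(t) = log M_X(t) = -log(3 - t) + log(3)
K′(t) = -1/(t - 3)
K′′(t) = 1/(t^2 - 6*t + 9)

κ_2 = K′′(0) = 1/9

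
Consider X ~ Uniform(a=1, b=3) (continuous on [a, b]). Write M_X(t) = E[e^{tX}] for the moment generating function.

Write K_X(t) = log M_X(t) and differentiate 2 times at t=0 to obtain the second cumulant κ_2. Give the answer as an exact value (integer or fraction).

κ_2 = d^2K/dt^2 |_{t=0} = 1/3

M_X(t) = (e^(3*t) - e^(t))/(2*t)
K_X(t) = log M_X(t) = -log(t) + log(e^(3*t) - e^(t)) - log(2)
dK/dt = (3*t*e^(2*t) - t - e^(2*t) + 1)/(t*e^(2*t) - t)
d^2K/dt^2 = (-4*t^2*e^(2*t) + e^(4*t) - 2*e^(2*t) + 1)/(t^2*e^(4*t) - 2*t^2*e^(2*t) + t^2)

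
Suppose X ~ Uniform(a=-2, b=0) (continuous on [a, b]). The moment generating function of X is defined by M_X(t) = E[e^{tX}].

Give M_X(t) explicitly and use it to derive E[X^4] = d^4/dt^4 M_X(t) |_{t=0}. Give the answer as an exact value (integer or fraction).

E[X^4] = d^4M/dt^4 |_{t=0} = 16/5

M_X(t) = (1 - e^(-2*t))/(2*t)
dM/dt = (2*t - e^(2*t) + 1)*e^(-2*t)/(2*t^2)
d^2M/dt^2 = (-2*t^2 - 2*t + e^(2*t) - 1)*e^(-2*t)/t^3
d^3M/dt^3 = (4*t^3 + 6*t^2 + 6*t - 3*e^(2*t) + 3)*e^(-2*t)/t^4
d^4M/dt^4 = (-8*t^4 - 16*t^3 - 24*t^2 - 24*t + 12*e^(2*t) - 12)*e^(-2*t)/t^5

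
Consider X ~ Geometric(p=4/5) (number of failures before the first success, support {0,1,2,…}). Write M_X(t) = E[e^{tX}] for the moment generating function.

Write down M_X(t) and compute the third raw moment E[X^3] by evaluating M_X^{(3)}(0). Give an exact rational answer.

E[X^3] = M′′′(0) = 23/32

M_X(t) = 4/(5*(1 - e^(t)/5))
M′(t) = 4*e^(t)/(e^(2*t) - 10*e^(t) + 25)
M′′(t) = (-4*e^(2*t) - 20*e^(t))/(e^(3*t) - 15*e^(2*t) + 75*e^(t) - 125)
M′′′(t) = (4*e^(3*t) + 80*e^(2*t) + 100*e^(t))/(e^(4*t) - 20*e^(3*t) + 150*e^(2*t) - 500*e^(t) + 625)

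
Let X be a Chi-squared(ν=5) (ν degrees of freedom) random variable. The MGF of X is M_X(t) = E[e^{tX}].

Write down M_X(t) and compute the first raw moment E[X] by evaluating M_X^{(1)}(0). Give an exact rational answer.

E[X] = M′(0) = 5

M_X(t) = (1 - 2*t)^(-5/2)
M′(t) = -5/(8*t^3*√(1 - 2*t) - 12*t^2*√(1 - 2*t) + 6*t*√(1 - 2*t) - √(1 - 2*t))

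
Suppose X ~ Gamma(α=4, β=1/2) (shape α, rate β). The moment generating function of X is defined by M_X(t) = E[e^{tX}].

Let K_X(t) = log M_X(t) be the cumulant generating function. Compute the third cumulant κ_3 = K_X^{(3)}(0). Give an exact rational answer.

M_X(t) = 1/(16*(1/2 - t)^4)
K_X(t) = log M_X(t) = -4*log(1/2 - t) - 4*log(2)
dK/dt = -8/(2*t - 1)
d^2K/dt^2 = 16/(4*t^2 - 4*t + 1)
d^3K/dt^3 = -64/(8*t^3 - 12*t^2 + 6*t - 1)

κ_3 = d^3K/dt^3 |_{t=0} = 64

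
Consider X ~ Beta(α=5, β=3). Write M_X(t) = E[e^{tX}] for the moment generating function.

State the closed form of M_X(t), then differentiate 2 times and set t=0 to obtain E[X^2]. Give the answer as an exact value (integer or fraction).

M_X(t) = ₁F₁(5; 8; t)
D^2[M](t) = 5*₁F₁(7; 10; t)/12

E[X^2] = D^2[M](0) = 5/12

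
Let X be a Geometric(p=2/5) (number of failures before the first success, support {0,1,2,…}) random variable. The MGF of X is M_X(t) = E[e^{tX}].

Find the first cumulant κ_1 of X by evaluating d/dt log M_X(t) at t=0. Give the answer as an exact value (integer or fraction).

M_X(t) = 2/(5*(1 - 3*e^(t)/5))
K_X(t) = log M_X(t) = -log(1 - 3*e^(t)/5) - log(5) + log(2)
dK/dt = -3*e^(t)/(3*e^(t) - 5)

κ_1 = dK/dt |_{t=0} = 3/2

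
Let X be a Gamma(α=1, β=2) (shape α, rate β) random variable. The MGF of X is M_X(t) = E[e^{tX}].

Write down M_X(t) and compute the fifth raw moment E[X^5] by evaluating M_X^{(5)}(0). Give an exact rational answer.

M_X(t) = 2/(2 - t)
dM/dt = 2/(t^2 - 4*t + 4)
d^2M/dt^2 = -4/(t^3 - 6*t^2 + 12*t - 8)
d^3M/dt^3 = 12/(t^4 - 8*t^3 + 24*t^2 - 32*t + 16)
d^4M/dt^4 = -48/(t^5 - 10*t^4 + 40*t^3 - 80*t^2 + 80*t - 32)
d^5M/dt^5 = 240/(t^6 - 12*t^5 + 60*t^4 - 160*t^3 + 240*t^2 - 192*t + 64)

E[X^5] = d^5M/dt^5 |_{t=0} = 15/4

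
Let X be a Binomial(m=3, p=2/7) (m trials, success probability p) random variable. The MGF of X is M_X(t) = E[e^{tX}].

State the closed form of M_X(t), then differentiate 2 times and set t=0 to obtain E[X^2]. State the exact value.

E[X^2] = D^2[M](0) = 66/49

M_X(t) = (2*e^(t)/7 + 5/7)^3
D^2[M](t) = 72*e^(3*t)/343 + 240*e^(2*t)/343 + 150*e^(t)/343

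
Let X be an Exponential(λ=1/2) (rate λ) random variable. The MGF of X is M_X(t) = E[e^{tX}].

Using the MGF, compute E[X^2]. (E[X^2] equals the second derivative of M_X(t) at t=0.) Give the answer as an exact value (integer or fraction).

E[X^2] = M^(2)(0) = 8

M_X(t) = 1/(2*(1/2 - t))
M^(2)(t) = -8/(8*t^3 - 12*t^2 + 6*t - 1)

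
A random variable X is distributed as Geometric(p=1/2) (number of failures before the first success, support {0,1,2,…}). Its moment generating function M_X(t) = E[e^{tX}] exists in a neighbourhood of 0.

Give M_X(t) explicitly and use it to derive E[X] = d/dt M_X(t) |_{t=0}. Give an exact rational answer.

E[X] = D[M](0) = 1

M_X(t) = 1/(2*(1 - e^(t)/2))
D[M](t) = e^(t)/(e^(2*t) - 4*e^(t) + 4)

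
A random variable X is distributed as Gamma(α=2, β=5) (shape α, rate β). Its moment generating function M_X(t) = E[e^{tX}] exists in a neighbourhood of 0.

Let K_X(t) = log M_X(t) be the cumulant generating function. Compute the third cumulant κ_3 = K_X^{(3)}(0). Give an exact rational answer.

κ_3 = d^3K/dt^3 |_{t=0} = 4/125

M_X(t) = 25/(5 - t)^2
K_X(t) = log M_X(t) = -2*log(5 - t) + 2*log(5)
dK/dt = -2/(t - 5)
d^2K/dt^2 = 2/(t^2 - 10*t + 25)
d^3K/dt^3 = -4/(t^3 - 15*t^2 + 75*t - 125)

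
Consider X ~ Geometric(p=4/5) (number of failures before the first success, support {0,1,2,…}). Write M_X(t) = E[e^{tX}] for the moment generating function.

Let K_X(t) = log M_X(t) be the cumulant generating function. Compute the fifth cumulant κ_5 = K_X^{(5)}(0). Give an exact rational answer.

M_X(t) = 4/(5*(1 - e^(t)/5))
K_X(t) = log M_X(t) = -log(1 - e^(t)/5) - log(5) + 2*log(2)
K′(t) = -e^(t)/(e^(t) - 5)
K′′(t) = 5*e^(t)/(e^(2*t) - 10*e^(t) + 25)
K′′′(t) = (-5*e^(2*t) - 25*e^(t))/(e^(3*t) - 15*e^(2*t) + 75*e^(t) - 125)
K′′′′(t) = (5*e^(3*t) + 100*e^(2*t) + 125*e^(t))/(e^(4*t) - 20*e^(3*t) + 150*e^(2*t) - 500*e^(t) + 625)
K′′′′′(t) = (-5*e^(4*t) - 275*e^(3*t) - 1375*e^(2*t) - 625*e^(t))/(e^(5*t) - 25*e^(4*t) + 250*e^(3*t) - 1250*e^(2*t) + 3125*e^(t) - 3125)

κ_5 = K′′′′′(0) = 285/128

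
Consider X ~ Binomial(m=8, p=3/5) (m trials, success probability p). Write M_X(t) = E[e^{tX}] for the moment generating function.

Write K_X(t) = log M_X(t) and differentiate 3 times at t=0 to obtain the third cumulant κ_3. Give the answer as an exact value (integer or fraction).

M_X(t) = (3*e^(t)/5 + 2/5)^8
K_X(t) = log M_X(t) = 8*log(3*e^(t)/5 + 2/5)
dK/dt = 24*e^(t)/(3*e^(t) + 2)
d^2K/dt^2 = 48*e^(t)/(9*e^(2*t) + 12*e^(t) + 4)
d^3K/dt^3 = (-144*e^(2*t) + 96*e^(t))/(27*e^(3*t) + 54*e^(2*t) + 36*e^(t) + 8)

κ_3 = d^3K/dt^3 |_{t=0} = -48/125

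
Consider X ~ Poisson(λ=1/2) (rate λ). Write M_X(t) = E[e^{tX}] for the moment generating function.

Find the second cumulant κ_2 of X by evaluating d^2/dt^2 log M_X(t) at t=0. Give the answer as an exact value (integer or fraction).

M_X(t) = e^(e^(t)/2 - 1/2)
K_X(t) = log M_X(t) = e^(t)/2 - 1/2
K′(t) = e^(t)/2
K′′(t) = e^(t)/2

κ_2 = K′′(0) = 1/2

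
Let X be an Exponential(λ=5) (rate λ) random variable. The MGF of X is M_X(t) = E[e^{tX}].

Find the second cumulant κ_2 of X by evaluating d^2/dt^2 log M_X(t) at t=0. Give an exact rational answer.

M_X(t) = 5/(5 - t)
K_X(t) = log M_X(t) = -log(5 - t) + log(5)
K′(t) = -1/(t - 5)
K′′(t) = 1/(t^2 - 10*t + 25)

κ_2 = K′′(0) = 1/25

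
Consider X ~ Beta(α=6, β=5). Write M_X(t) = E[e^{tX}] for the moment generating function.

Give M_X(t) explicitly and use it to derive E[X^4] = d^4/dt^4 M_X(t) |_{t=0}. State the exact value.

M_X(t) = ₁F₁(6; 11; t)
dM/dt = 6*₁F₁(7; 12; t)/11
d^2M/dt^2 = 7*₁F₁(8; 13; t)/22
d^3M/dt^3 = 28*₁F₁(9; 14; t)/143
d^4M/dt^4 = 18*₁F₁(10; 15; t)/143

E[X^4] = d^4M/dt^4 |_{t=0} = 18/143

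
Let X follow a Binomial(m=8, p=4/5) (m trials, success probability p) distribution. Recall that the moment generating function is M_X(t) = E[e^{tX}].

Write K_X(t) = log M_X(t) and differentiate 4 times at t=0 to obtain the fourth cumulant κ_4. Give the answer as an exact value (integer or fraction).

M_X(t) = (4*e^(t)/5 + 1/5)^8
K_X(t) = log M_X(t) = 8*log(4*e^(t)/5 + 1/5)
K′(t) = 32*e^(t)/(4*e^(t) + 1)
K′′(t) = 32*e^(t)/(16*e^(2*t) + 8*e^(t) + 1)
K′′′(t) = (-128*e^(2*t) + 32*e^(t))/(64*e^(3*t) + 48*e^(2*t) + 12*e^(t) + 1)
K′′′′(t) = (512*e^(3*t) - 512*e^(2*t) + 32*e^(t))/(256*e^(4*t) + 256*e^(3*t) + 96*e^(2*t) + 16*e^(t) + 1)

κ_4 = K′′′′(0) = 32/625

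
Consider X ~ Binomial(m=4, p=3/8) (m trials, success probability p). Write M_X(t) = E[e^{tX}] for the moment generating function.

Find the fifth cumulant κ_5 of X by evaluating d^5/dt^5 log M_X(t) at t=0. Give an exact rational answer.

M_X(t) = (3*e^(t)/8 + 5/8)^4
K_X(t) = log M_X(t) = 4*log(3*e^(t)/8 + 5/8)
dK/dt = 12*e^(t)/(3*e^(t) + 5)
d^2K/dt^2 = 60*e^(t)/(9*e^(2*t) + 30*e^(t) + 25)
d^3K/dt^3 = (-180*e^(2*t) + 300*e^(t))/(27*e^(3*t) + 135*e^(2*t) + 225*e^(t) + 125)
d^4K/dt^4 = (540*e^(3*t) - 3600*e^(2*t) + 1500*e^(t))/(81*e^(4*t) + 540*e^(3*t) + 1350*e^(2*t) + 1500*e^(t) + 625)
d^5K/dt^5 = (-1620*e^(4*t) + 29700*e^(3*t) - 49500*e^(2*t) + 7500*e^(t))/(243*e^(5*t) + 2025*e^(4*t) + 6750*e^(3*t) + 11250*e^(2*t) + 9375*e^(t) + 3125)

κ_5 = d^5K/dt^5 |_{t=0} = -435/1024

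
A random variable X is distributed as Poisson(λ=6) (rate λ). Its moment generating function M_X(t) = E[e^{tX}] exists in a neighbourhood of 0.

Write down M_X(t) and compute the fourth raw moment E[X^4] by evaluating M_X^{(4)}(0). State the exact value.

E[X^4] = d^4M/dt^4 |_{t=0} = 2850

M_X(t) = e^(6*e^(t) - 6)
dM/dt = 6*e^(-6)*e^(t)*e^(6*e^(t))
d^2M/dt^2 = (36*e^(2*t)*e^(6*e^(t)) + 6*e^(t)*e^(6*e^(t)))*e^(-6)
d^3M/dt^3 = (216*e^(3*t)*e^(6*e^(t)) + 108*e^(2*t)*e^(6*e^(t)) + 6*e^(t)*e^(6*e^(t)))*e^(-6)
d^4M/dt^4 = (1296*e^(4*t)*e^(6*e^(t)) + 1296*e^(3*t)*e^(6*e^(t)) + 252*e^(2*t)*e^(6*e^(t)) + 6*e^(t)*e^(6*e^(t)))*e^(-6)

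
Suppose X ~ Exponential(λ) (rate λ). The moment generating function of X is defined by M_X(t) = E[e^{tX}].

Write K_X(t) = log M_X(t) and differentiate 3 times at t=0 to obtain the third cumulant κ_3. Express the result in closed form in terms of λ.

M_X(t) = λ/(λ - t)
K_X(t) = log M_X(t) = log(λ) - log(λ - t)
K^(3)(t) = -2/(-λ^3 + 3*λ^2*t - 3*λ*t^2 + t^3)

κ_3 = K^(3)(0) = 2/λ^3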